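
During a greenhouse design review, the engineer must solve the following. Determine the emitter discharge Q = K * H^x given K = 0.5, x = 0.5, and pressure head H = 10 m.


Q = K * H^x
  = 0.5 * 10^0.5
  = 0.5 * 3.1623
  = 1.58 L/h


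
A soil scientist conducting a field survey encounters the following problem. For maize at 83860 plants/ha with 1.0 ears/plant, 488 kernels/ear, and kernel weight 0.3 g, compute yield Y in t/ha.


Y = density * ears * kernels * kw
  = 83860 * 1.0 * 488 * 0.3 g/ha
  = 12277104 g/ha
  = 12277.10 kg/ha = 12.28 t/ha


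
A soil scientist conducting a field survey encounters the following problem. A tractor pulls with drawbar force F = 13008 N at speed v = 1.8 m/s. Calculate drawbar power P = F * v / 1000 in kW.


P = F * v / 1000
  = 13008 * 1.8 / 1000
  = 23414.40 / 1000
  = 23.41 kW


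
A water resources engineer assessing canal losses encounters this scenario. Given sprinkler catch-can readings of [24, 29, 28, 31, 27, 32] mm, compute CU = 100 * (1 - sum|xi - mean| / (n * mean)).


xbar = 171 / 6 = 28.500
sum|xi - xbar| = 13
CU = 100 * (1 - 13 / (6 * 28.500))
   = 100 * (1 - 0.0760)
   = 92.40%


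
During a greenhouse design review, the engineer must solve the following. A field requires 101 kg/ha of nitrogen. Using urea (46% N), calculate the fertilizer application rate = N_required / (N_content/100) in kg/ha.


Rate = N_required / (N_content / 100)
     = 101 / (46 / 100)
     = 101 / 0.46
     = 219.57 kg/ha


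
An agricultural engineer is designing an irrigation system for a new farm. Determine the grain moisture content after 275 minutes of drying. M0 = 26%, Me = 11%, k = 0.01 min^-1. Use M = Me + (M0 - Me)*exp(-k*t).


M = Me + (M0 - Me) * e^(-k*t)
  = 11 + (26 - 11) * e^(-0.01*275)
  = 11 + 15 * e^(-2.750)
  = 11 + 15 * 0.06393
  = 11 + 0.9589
  = 11.96%


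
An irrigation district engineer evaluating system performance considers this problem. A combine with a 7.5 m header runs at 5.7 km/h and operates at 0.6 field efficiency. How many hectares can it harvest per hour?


C = w * v * eta_f / 10
  = 7.5 * 5.7 * 0.6 / 10
  = 25.65 / 10
  = 2.57 ha/h


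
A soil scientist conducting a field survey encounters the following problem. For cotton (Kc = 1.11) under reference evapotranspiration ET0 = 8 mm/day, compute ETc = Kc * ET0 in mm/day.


ETc = Kc * ET0
    = 1.11 * 8
    = 8.88 mm/day


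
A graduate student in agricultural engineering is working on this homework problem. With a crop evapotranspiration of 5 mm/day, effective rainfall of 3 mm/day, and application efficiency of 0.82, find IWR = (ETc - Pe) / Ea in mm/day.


IWR = (ETc - Pe) / Ea
    = (5 - 3) / 0.82
    = 2 / 0.82
    = 2.44 mm/day


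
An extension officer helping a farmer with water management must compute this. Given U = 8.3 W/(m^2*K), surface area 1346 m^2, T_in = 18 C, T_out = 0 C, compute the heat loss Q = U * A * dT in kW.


dT = 18 - (0) = 18 K
Q = U * A * dT
  = 8.3 * 1346 * 18
  = 201092.40 W = 201.09 kW


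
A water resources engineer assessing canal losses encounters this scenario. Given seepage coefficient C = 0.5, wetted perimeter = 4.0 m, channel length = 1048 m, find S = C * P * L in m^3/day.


S = C * P * L
  = 0.5 * 4.0 * 1048
  = 2096 m^3/day


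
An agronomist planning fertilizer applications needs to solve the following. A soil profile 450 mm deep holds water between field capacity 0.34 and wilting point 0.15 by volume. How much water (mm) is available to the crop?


AW = (FC - WP) * D
   = (0.34 - 0.15) * 450
   = 0.19 * 450
   = 85.50 mm


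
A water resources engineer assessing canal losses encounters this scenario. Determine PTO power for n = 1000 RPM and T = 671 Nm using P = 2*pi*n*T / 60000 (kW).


P = 2*pi*n*T / 60000
  = 2*pi * 1000 * 671 / 60000
  = 4216017.34 / 60000
  = 70.27 kW


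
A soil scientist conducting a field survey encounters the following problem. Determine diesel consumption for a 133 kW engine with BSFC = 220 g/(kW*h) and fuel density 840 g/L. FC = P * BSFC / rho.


FC = P * BSFC / rho_fuel
   = 133 * 220 / 840
   = 29260 / 840
   = 34.83 L/h


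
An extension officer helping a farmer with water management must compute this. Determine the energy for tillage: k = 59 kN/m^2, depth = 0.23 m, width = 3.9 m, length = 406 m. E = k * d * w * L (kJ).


E = k * d * w * L
  = 59 * 0.23 * 3.9 * 406
  = 21486.74 kJ


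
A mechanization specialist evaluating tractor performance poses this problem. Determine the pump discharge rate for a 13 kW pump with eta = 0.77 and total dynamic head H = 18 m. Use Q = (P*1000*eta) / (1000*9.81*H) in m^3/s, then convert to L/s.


Q = (P * 1000 * eta) / (rho * g * H)
  = (13 * 1000 * 0.77) / (1000 * 9.81 * 18)
  = 10010 / 176580
  = 0.05669 m^3/s = 56.69 L/s


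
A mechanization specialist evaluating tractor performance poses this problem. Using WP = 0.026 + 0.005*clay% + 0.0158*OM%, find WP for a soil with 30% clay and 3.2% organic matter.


WP = 0.026 + 0.005*30 + 0.0158*3.2
   = 0.026 + 0.1500 + 0.0506
   = 0.2266


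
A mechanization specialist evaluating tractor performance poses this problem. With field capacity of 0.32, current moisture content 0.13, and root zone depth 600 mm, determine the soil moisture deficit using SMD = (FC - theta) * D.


SMD = (FC - theta) * D
    = (0.32 - 0.13) * 600
    = 0.190 * 600
    = 114 mm


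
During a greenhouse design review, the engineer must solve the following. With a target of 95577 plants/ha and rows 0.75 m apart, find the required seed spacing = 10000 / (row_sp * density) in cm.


spacing = 10000 / (row_sp * density)
        = 10000 / (0.75 * 95577)
        = 10000 / 71682.75
        = 0.13950 m = 13.95 cm


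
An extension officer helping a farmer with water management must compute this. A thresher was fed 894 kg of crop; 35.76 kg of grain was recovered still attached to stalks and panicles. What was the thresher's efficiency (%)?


eta = (total - unthreshed) / total * 100
    = (894 - 35.76) / 894 * 100
    = 858.24 / 894 * 100
    = 96%


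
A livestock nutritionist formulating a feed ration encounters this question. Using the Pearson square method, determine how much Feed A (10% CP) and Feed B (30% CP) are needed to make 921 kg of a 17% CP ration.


parts_A = CP_b - target = 30 - 17 = 13
parts_B = target - CP_a = 17 - 10 = 7
total_parts = 13 + 7 = 20
Feed A = 921 * 13 / 20 = 598.65 kg
Feed B = 921 * 7 / 20 = 322.35 kg

598.65 kg


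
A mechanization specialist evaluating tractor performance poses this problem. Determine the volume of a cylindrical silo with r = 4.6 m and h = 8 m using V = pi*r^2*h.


V = pi * r^2 * h
  = pi * 4.6^2 * 8
  = pi * 21.16 * 8
  = 531.81 m^3


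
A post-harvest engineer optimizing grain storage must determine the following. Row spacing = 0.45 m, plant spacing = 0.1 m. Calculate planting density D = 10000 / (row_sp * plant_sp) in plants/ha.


D = 10000 / (row_sp * plant_sp)
  = 10000 / (0.45 * 0.1)
  = 10000 / 0.0450
  = 222222.22 plants/ha


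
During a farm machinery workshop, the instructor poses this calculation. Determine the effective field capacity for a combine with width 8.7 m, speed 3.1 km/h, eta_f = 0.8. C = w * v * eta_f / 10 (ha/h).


C = w * v * eta_f / 10
  = 8.7 * 3.1 * 0.8 / 10
  = 21.58 / 10
  = 2.16 ha/h


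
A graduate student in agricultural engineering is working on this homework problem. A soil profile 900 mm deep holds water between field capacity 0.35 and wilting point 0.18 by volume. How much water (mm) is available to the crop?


AW = (FC - WP) * D
   = (0.35 - 0.18) * 900
   = 0.17 * 900
   = 153 mm


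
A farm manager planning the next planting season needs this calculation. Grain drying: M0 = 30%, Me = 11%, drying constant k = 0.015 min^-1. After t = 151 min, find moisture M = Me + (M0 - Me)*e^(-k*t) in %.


M = Me + (M0 - Me) * e^(-k*t)
  = 11 + (30 - 11) * e^(-0.015*151)
  = 11 + 19 * e^(-2.265)
  = 11 + 19 * 0.10383
  = 11 + 1.9728
  = 12.97%


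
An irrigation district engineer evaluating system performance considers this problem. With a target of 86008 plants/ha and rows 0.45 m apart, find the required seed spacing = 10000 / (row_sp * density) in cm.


spacing = 10000 / (row_sp * density)
        = 10000 / (0.45 * 86008)
        = 10000 / 38703.60
        = 0.25837 m = 25.84 cm


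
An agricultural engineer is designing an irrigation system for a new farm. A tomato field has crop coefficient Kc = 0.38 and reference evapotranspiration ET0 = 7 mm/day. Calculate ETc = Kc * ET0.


ETc = Kc * ET0
    = 0.38 * 7
    = 2.66 mm/day


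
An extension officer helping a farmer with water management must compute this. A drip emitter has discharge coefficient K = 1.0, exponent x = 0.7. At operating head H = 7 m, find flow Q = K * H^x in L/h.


Q = K * H^x
  = 1.0 * 7^0.7
  = 1.0 * 3.9045
  = 3.90 L/h


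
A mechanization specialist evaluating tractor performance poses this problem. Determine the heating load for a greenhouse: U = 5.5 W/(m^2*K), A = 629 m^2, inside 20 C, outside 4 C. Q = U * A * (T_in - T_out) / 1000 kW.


dT = 20 - (4) = 16 K
Q = U * A * dT
  = 5.5 * 629 * 16
  = 55352 W = 55.35 kW


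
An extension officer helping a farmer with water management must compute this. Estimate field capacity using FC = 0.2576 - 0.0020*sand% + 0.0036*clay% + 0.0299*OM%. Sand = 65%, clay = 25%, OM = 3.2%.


FC = 0.2576 - 0.0020*65 + 0.0036*25 + 0.0299*3.2
   = 0.2576 - 0.1300 + 0.0900 + 0.0957
   = 0.3133


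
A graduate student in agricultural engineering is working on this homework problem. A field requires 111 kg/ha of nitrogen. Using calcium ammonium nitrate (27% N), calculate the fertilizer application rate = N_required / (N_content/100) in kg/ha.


Rate = N_required / (N_content / 100)
     = 111 / (27 / 100)
     = 111 / 0.27
     = 411.11 kg/ha


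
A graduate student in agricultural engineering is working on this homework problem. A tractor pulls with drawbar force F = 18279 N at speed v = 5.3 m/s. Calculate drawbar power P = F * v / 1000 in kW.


P = F * v / 1000
  = 18279 * 5.3 / 1000
  = 96878.70 / 1000
  = 96.88 kW


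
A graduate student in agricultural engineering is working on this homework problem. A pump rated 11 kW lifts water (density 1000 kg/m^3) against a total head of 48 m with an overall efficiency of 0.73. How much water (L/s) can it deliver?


Q = (P * 1000 * eta) / (rho * g * H)
  = (11 * 1000 * 0.73) / (1000 * 9.81 * 48)
  = 8030 / 470880
  = 0.01705 m^3/s = 17.05 L/s


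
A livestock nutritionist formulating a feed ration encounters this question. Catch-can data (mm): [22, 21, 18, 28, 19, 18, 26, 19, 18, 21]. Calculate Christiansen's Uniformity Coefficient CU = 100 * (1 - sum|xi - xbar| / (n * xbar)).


xbar = 210 / 10 = 21
sum|xi - xbar| = 26
CU = 100 * (1 - 26 / (10 * 21))
   = 100 * (1 - 0.1238)
   = 87.62%


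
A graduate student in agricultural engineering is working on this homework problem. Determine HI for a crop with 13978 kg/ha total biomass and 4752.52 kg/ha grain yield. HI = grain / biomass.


HI = grain_yield / biomass
   = 4752.52 / 13978
   = 0.34


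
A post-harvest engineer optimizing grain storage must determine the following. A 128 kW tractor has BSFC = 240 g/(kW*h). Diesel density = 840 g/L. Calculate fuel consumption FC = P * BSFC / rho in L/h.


FC = P * BSFC / rho_fuel
   = 128 * 240 / 840
   = 30720 / 840
   = 36.57 L/h


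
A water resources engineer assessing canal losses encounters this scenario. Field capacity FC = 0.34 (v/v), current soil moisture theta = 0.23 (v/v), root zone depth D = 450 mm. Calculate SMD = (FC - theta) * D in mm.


SMD = (FC - theta) * D
    = (0.34 - 0.23) * 450
    = 0.110 * 450
    = 49.50 mm


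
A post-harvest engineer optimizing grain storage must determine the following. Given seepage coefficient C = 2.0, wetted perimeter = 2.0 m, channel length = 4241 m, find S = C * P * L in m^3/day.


S = C * P * L
  = 2.0 * 2.0 * 4241
  = 16964 m^3/day


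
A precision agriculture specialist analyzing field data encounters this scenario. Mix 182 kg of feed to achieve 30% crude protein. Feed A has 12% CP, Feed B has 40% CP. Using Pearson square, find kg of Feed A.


parts_A = CP_b - target = 40 - 30 = 10
parts_B = target - CP_a = 30 - 12 = 18
total_parts = 10 + 18 = 28
Feed A = 182 * 10 / 28 = 65 kg
Feed B = 182 * 18 / 28 = 117 kg

65 kg


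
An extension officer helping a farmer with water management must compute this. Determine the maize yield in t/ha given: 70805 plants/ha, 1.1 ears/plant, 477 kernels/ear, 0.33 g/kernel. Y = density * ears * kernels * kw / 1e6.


Y = density * ears * kernels * kw
  = 70805 * 1.1 * 477 * 0.33 g/ha
  = 12259956.56 g/ha
  = 12259.96 kg/ha = 12.26 t/ha


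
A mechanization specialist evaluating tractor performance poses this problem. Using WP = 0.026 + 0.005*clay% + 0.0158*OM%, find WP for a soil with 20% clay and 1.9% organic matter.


WP = 0.026 + 0.005*20 + 0.0158*1.9
   = 0.026 + 0.1000 + 0.0300
   = 0.1560


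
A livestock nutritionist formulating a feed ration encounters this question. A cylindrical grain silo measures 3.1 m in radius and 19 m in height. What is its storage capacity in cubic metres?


V = pi * r^2 * h
  = pi * 3.1^2 * 19
  = pi * 9.61 * 19
  = 573.62 m^3


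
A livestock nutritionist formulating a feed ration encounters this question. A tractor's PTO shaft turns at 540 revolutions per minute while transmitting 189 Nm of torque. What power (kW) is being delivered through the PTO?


P = 2*pi*n*T / 60000
  = 2*pi * 540 * 189 / 60000
  = 641261.89 / 60000
  = 10.69 kW


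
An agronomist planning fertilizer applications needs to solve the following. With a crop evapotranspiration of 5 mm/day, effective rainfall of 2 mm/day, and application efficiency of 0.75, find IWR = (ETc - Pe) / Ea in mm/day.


IWR = (ETc - Pe) / Ea
    = (5 - 2) / 0.75
    = 3 / 0.75
    = 4 mm/day


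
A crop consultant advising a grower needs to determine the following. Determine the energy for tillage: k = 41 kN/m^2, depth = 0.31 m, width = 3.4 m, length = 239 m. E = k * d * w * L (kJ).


E = k * d * w * L
  = 41 * 0.31 * 3.4 * 239
  = 10328.15 kJ


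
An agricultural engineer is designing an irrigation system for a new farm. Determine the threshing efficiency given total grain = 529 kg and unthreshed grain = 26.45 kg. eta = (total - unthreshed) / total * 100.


eta = (total - unthreshed) / total * 100
    = (529 - 26.45) / 529 * 100
    = 502.55 / 529 * 100
    = 95%


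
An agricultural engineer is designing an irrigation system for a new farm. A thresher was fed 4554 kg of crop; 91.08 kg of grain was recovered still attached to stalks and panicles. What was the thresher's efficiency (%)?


eta = (total - unthreshed) / total * 100
    = (4554 - 91.08) / 4554 * 100
    = 4462.92 / 4554 * 100
    = 98%


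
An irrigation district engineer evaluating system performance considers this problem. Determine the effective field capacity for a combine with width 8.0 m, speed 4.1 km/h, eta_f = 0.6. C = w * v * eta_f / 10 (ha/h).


C = w * v * eta_f / 10
  = 8.0 * 4.1 * 0.6 / 10
  = 19.68 / 10
  = 1.97 ha/h


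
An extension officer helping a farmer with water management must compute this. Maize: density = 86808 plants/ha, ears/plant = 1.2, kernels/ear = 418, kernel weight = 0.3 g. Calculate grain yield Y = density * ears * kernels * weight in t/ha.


Y = density * ears * kernels * kw
  = 86808 * 1.2 * 418 * 0.3 g/ha
  = 13062867.84 g/ha
  = 13062.87 kg/ha = 13.06 t/ha


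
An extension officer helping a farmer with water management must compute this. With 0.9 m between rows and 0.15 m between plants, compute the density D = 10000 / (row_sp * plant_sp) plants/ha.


D = 10000 / (row_sp * plant_sp)
  = 10000 / (0.9 * 0.15)
  = 10000 / 0.1350
  = 74074.07 plants/ha


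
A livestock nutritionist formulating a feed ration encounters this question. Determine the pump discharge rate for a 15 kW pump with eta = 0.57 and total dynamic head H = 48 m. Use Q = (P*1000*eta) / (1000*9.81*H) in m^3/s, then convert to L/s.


Q = (P * 1000 * eta) / (rho * g * H)
  = (15 * 1000 * 0.57) / (1000 * 9.81 * 48)
  = 8550 / 470880
  = 0.01816 m^3/s = 18.16 L/s


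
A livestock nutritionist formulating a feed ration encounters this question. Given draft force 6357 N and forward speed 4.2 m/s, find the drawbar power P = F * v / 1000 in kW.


P = F * v / 1000
  = 6357 * 4.2 / 1000
  = 26699.40 / 1000
  = 26.70 kW


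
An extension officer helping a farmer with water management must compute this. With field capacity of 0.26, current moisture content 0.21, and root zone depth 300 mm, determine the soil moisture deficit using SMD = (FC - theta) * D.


SMD = (FC - theta) * D
    = (0.26 - 0.21) * 300
    = 0.050 * 300
    = 15 mm


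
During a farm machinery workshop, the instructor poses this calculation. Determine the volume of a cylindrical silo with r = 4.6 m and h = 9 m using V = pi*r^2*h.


V = pi * r^2 * h
  = pi * 4.6^2 * 9
  = pi * 21.16 * 9
  = 598.28 m^3


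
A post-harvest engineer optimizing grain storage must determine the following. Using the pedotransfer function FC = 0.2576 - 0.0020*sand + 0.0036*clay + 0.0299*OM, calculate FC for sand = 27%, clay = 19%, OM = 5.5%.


FC = 0.2576 - 0.0020*27 + 0.0036*19 + 0.0299*5.5
   = 0.2576 - 0.0540 + 0.0684 + 0.1645
   = 0.4365


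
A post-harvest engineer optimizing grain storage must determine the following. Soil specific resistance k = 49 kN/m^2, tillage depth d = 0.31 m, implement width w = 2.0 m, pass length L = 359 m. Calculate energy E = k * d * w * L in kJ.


E = k * d * w * L
  = 49 * 0.31 * 2.0 * 359
  = 10906.42 kJ


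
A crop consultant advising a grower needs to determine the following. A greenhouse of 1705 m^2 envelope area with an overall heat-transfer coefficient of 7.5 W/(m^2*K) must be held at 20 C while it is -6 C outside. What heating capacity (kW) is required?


dT = 20 - (-6) = 26 K
Q = U * A * dT
  = 7.5 * 1705 * 26
  = 332475 W = 332.48 kW


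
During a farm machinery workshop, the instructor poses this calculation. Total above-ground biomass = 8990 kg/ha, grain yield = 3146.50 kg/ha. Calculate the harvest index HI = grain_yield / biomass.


HI = grain_yield / biomass
   = 3146.50 / 8990
   = 0.35


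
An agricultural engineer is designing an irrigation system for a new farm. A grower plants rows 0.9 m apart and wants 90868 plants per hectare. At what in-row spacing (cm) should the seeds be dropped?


spacing = 10000 / (row_sp * density)
        = 10000 / (0.9 * 90868)
        = 10000 / 81781.20
        = 0.12228 m = 12.23 cm


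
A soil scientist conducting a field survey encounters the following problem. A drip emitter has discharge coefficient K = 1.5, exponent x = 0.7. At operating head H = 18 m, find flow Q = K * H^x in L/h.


Q = K * H^x
  = 1.5 * 18^0.7
  = 1.5 * 7.5629
  = 11.34 L/h


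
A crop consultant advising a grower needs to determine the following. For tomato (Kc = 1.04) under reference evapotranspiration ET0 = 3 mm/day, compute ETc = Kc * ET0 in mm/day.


ETc = Kc * ET0
    = 1.04 * 3
    = 3.12 mm/day


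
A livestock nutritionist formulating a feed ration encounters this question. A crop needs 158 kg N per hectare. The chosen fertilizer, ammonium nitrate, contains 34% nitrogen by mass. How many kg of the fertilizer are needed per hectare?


Rate = N_required / (N_content / 100)
     = 158 / (34 / 100)
     = 158 / 0.34
     = 464.71 kg/ha


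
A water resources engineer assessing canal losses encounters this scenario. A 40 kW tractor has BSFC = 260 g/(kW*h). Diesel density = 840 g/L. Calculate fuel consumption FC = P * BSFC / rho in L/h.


FC = P * BSFC / rho_fuel
   = 40 * 260 / 840
   = 10400 / 840
   = 12.38 L/h


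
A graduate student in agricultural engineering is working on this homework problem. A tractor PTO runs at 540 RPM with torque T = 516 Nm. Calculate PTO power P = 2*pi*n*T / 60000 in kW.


P = 2*pi*n*T / 60000
  = 2*pi * 540 * 516 / 60000
  = 1750746.75 / 60000
  = 29.18 kW


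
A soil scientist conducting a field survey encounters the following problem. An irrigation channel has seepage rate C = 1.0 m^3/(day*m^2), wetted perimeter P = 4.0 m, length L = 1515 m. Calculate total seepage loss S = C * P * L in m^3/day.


S = C * P * L
  = 1.0 * 4.0 * 1515
  = 6060 m^3/day


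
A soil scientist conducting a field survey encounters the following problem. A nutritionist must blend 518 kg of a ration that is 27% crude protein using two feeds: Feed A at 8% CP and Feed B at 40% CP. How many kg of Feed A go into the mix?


parts_A = CP_b - target = 40 - 27 = 13
parts_B = target - CP_a = 27 - 8 = 19
total_parts = 13 + 19 = 32
Feed A = 518 * 13 / 32 = 210.44 kg
Feed B = 518 * 19 / 32 = 307.56 kg

210.44 kg


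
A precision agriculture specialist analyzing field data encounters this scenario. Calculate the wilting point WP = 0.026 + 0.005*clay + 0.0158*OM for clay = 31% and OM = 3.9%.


WP = 0.026 + 0.005*31 + 0.0158*3.9
   = 0.026 + 0.1550 + 0.0616
   = 0.2426


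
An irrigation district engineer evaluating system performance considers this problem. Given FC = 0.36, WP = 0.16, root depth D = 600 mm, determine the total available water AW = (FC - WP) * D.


AW = (FC - WP) * D
   = (0.36 - 0.16) * 600
   = 0.20 * 600
   = 120 mm


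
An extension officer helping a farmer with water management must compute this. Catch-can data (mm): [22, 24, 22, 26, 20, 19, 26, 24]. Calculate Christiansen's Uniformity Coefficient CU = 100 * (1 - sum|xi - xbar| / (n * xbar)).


xbar = 183 / 8 = 22.875
sum|xi - xbar| = 17
CU = 100 * (1 - 17 / (8 * 22.875))
   = 100 * (1 - 0.0929)
   = 90.71%


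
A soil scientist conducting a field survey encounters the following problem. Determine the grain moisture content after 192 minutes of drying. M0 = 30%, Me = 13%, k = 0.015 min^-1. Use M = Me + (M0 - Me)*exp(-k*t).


M = Me + (M0 - Me) * e^(-k*t)
  = 13 + (30 - 13) * e^(-0.015*192)
  = 13 + 17 * e^(-2.880)
  = 13 + 17 * 0.05613
  = 13 + 0.9543
  = 13.95%


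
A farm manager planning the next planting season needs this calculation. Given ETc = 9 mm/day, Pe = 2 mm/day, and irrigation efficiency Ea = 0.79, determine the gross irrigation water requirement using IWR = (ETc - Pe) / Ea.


IWR = (ETc - Pe) / Ea
    = (9 - 2) / 0.79
    = 7 / 0.79
    = 8.86 mm/day


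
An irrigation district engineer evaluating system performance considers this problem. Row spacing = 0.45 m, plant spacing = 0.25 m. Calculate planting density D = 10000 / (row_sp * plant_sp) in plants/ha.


D = 10000 / (row_sp * plant_sp)
  = 10000 / (0.45 * 0.25)
  = 10000 / 0.1125
  = 88888.89 plants/ha


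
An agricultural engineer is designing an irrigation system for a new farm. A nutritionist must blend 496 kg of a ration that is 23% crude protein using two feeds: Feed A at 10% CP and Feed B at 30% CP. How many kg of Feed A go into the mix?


parts_A = CP_b - target = 30 - 23 = 7
parts_B = target - CP_a = 23 - 10 = 13
total_parts = 7 + 13 = 20
Feed A = 496 * 7 / 20 = 173.60 kg
Feed B = 496 * 13 / 20 = 322.40 kg

173.60 kg


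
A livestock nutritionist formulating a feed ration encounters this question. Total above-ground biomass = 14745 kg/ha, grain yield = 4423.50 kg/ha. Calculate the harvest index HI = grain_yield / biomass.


HI = grain_yield / biomass
   = 4423.50 / 14745
   = 0.30


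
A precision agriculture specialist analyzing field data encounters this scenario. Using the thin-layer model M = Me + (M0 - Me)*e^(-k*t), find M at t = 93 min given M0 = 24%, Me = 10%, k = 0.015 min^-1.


M = Me + (M0 - Me) * e^(-k*t)
  = 10 + (24 - 10) * e^(-0.015*93)
  = 10 + 14 * e^(-1.395)
  = 10 + 14 * 0.24783
  = 10 + 3.4697
  = 13.47%


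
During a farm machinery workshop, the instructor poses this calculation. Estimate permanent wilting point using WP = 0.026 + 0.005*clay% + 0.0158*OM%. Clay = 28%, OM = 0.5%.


WP = 0.026 + 0.005*28 + 0.0158*0.5
   = 0.026 + 0.1400 + 0.0079
   = 0.1739


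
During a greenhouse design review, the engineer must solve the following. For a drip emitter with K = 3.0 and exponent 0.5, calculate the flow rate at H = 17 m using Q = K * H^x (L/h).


Q = K * H^x
  = 3.0 * 17^0.5
  = 3.0 * 4.1231
  = 12.37 L/h


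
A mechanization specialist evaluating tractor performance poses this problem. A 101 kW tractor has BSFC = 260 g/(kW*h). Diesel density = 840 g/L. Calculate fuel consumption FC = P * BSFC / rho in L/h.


FC = P * BSFC / rho_fuel
   = 101 * 260 / 840
   = 26260 / 840
   = 31.26 L/h


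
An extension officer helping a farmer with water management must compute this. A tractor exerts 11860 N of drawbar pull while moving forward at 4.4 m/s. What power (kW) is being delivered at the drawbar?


P = F * v / 1000
  = 11860 * 4.4 / 1000
  = 52184 / 1000
  = 52.18 kW


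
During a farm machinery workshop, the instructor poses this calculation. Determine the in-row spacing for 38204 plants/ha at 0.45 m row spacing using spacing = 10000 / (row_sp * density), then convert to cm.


spacing = 10000 / (row_sp * density)
        = 10000 / (0.45 * 38204)
        = 10000 / 17191.80
        = 0.58167 m = 58.17 cm


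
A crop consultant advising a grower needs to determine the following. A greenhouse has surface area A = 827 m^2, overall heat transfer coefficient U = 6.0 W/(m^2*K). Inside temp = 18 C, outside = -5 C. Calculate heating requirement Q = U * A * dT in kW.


dT = 18 - (-5) = 23 K
Q = U * A * dT
  = 6.0 * 827 * 23
  = 114126 W = 114.13 kW


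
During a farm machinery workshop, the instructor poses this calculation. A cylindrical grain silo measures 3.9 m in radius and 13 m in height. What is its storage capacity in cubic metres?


V = pi * r^2 * h
  = pi * 3.9^2 * 13
  = pi * 15.21 * 13
  = 621.19 m^3


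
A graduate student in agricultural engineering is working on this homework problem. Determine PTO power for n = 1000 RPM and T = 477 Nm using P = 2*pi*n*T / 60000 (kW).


P = 2*pi*n*T / 60000
  = 2*pi * 1000 * 477 / 60000
  = 2997079.39 / 60000
  = 49.95 kW


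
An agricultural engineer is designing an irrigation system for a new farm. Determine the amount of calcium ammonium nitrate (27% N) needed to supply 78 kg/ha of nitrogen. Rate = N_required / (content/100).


Rate = N_required / (N_content / 100)
     = 78 / (27 / 100)
     = 78 / 0.27
     = 288.89 kg/ha


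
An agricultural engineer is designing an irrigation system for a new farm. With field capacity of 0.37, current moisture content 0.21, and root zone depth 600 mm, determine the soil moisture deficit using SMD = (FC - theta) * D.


SMD = (FC - theta) * D
    = (0.37 - 0.21) * 600
    = 0.160 * 600
    = 96 mm


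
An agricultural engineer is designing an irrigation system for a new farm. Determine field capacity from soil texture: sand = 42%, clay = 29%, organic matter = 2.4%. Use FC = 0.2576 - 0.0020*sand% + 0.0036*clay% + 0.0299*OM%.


FC = 0.2576 - 0.0020*42 + 0.0036*29 + 0.0299*2.4
   = 0.2576 - 0.0840 + 0.1044 + 0.0718
   = 0.3498


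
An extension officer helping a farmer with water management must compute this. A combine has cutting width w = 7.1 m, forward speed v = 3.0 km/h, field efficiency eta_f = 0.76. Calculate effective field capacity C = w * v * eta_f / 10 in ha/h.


C = w * v * eta_f / 10
  = 7.1 * 3.0 * 0.76 / 10
  = 16.19 / 10
  = 1.62 ha/h


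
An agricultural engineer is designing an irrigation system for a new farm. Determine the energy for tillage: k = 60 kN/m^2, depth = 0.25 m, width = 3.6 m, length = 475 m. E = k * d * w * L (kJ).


E = k * d * w * L
  = 60 * 0.25 * 3.6 * 475
  = 25650 kJ


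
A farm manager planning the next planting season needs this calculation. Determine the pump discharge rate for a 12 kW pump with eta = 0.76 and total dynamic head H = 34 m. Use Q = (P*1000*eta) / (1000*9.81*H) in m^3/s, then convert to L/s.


Q = (P * 1000 * eta) / (rho * g * H)
  = (12 * 1000 * 0.76) / (1000 * 9.81 * 34)
  = 9120 / 333540
  = 0.02734 m^3/s = 27.34 L/s


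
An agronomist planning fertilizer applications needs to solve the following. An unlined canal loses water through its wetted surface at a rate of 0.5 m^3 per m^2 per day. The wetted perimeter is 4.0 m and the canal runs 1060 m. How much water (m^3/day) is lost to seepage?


S = C * P * L
  = 0.5 * 4.0 * 1060
  = 2120 m^3/day


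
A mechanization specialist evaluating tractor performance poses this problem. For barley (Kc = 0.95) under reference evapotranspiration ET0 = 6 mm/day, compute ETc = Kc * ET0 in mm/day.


ETc = Kc * ET0
    = 0.95 * 6
    = 5.70 mm/day


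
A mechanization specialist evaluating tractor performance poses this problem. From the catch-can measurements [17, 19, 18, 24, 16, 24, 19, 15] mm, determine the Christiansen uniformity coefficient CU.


xbar = 152 / 8 = 19
sum|xi - xbar| = 20
CU = 100 * (1 - 20 / (8 * 19))
   = 100 * (1 - 0.1316)
   = 86.84%


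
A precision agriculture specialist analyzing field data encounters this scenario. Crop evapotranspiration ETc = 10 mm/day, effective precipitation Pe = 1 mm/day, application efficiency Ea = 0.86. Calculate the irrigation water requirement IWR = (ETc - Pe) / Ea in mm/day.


IWR = (ETc - Pe) / Ea
    = (10 - 1) / 0.86
    = 9 / 0.86
    = 10.47 mm/day


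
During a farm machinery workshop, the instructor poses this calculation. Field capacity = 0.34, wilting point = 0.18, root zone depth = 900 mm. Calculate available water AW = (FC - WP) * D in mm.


AW = (FC - WP) * D
   = (0.34 - 0.18) * 900
   = 0.16 * 900
   = 144 mm


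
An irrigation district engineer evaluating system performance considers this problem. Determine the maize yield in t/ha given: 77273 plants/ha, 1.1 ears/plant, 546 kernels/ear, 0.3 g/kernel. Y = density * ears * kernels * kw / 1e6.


Y = density * ears * kernels * kw
  = 77273 * 1.1 * 546 * 0.3 g/ha
  = 13923049.14 g/ha
  = 13923.05 kg/ha = 13.92 t/ha


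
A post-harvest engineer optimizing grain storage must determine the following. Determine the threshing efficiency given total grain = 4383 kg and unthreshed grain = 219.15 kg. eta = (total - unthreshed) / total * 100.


eta = (total - unthreshed) / total * 100
    = (4383 - 219.15) / 4383 * 100
    = 4163.85 / 4383 * 100
    = 95%


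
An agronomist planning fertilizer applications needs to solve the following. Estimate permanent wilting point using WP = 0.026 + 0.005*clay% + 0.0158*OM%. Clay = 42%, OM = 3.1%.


WP = 0.026 + 0.005*42 + 0.0158*3.1
   = 0.026 + 0.2100 + 0.0490
   = 0.2850


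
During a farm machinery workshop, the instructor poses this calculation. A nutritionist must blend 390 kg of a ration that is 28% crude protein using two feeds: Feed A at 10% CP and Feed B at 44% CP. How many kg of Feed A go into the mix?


parts_A = CP_b - target = 44 - 28 = 16
parts_B = target - CP_a = 28 - 10 = 18
total_parts = 16 + 18 = 34
Feed A = 390 * 16 / 34 = 183.53 kg
Feed B = 390 * 18 / 34 = 206.47 kg

183.53 kg


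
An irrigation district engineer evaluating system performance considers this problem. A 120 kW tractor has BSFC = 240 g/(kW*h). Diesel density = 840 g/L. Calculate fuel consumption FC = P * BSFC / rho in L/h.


FC = P * BSFC / rho_fuel
   = 120 * 240 / 840
   = 28800 / 840
   = 34.29 L/h


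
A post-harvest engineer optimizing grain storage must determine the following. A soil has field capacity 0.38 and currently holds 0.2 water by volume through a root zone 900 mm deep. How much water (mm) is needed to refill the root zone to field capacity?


SMD = (FC - theta) * D
    = (0.38 - 0.2) * 900
    = 0.180 * 900
    = 162 mm


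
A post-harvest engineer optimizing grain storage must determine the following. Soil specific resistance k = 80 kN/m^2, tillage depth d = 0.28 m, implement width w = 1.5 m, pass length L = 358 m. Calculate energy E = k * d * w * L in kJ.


E = k * d * w * L
  = 80 * 0.28 * 1.5 * 358
  = 12028.80 kJ


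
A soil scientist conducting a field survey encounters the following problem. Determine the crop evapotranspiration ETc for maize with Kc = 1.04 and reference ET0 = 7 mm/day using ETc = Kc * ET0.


ETc = Kc * ET0
    = 1.04 * 7
    = 7.28 mm/day


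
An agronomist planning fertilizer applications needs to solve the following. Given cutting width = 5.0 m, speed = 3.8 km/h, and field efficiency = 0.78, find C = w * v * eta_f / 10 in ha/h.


C = w * v * eta_f / 10
  = 5.0 * 3.8 * 0.78 / 10
  = 14.82 / 10
  = 1.48 ha/h


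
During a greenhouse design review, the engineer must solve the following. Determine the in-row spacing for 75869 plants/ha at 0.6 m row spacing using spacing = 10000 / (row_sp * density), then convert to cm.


spacing = 10000 / (row_sp * density)
        = 10000 / (0.6 * 75869)
        = 10000 / 45521.40
        = 0.21968 m = 21.97 cm


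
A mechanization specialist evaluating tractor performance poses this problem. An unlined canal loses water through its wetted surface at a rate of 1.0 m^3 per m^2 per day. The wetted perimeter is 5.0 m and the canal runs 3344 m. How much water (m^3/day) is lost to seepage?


S = C * P * L
  = 1.0 * 5.0 * 3344
  = 16720 m^3/day


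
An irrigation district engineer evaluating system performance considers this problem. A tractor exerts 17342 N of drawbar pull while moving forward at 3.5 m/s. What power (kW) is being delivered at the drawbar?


P = F * v / 1000
  = 17342 * 3.5 / 1000
  = 60697 / 1000
  = 60.70 kW


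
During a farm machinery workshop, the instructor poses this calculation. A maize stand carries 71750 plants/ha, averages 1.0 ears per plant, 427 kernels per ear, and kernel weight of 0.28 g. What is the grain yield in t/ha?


Y = density * ears * kernels * kw
  = 71750 * 1.0 * 427 * 0.28 g/ha
  = 8578430 g/ha
  = 8578.43 kg/ha = 8.58 t/ha


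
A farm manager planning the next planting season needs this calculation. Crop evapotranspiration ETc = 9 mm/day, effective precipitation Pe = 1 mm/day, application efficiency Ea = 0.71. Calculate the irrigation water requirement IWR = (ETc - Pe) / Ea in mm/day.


IWR = (ETc - Pe) / Ea
    = (9 - 1) / 0.71
    = 8 / 0.71
    = 11.27 mm/day


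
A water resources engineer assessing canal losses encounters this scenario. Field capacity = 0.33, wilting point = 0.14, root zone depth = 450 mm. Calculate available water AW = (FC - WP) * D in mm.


AW = (FC - WP) * D
   = (0.33 - 0.14) * 450
   = 0.19 * 450
   = 85.50 mm


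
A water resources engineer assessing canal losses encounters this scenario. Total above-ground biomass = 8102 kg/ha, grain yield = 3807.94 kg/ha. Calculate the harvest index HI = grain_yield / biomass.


HI = grain_yield / biomass
   = 3807.94 / 8102
   = 0.47


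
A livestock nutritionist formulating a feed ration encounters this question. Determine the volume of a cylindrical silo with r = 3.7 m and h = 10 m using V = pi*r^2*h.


V = pi * r^2 * h
  = pi * 3.7^2 * 10
  = pi * 13.69 * 10
  = 430.08 m^3


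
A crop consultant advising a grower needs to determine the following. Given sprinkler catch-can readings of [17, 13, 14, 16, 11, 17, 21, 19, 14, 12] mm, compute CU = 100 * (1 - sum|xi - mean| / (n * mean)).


xbar = 154 / 10 = 15.400
sum|xi - xbar| = 26
CU = 100 * (1 - 26 / (10 * 15.400))
   = 100 * (1 - 0.1688)
   = 83.12%


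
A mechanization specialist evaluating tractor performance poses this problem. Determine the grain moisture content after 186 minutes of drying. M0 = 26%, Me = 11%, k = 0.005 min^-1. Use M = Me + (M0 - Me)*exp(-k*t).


M = Me + (M0 - Me) * e^(-k*t)
  = 11 + (26 - 11) * e^(-0.005*186)
  = 11 + 15 * e^(-0.930)
  = 11 + 15 * 0.39455
  = 11 + 5.9183
  = 16.92%


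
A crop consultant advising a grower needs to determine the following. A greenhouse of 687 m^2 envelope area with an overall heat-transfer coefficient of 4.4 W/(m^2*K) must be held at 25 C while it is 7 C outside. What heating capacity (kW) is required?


dT = 25 - (7) = 18 K
Q = U * A * dT
  = 4.4 * 687 * 18
  = 54410.40 W = 54.41 kW


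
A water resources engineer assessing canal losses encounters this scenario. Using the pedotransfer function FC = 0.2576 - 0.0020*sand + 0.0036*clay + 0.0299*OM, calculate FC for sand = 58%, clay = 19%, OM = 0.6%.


FC = 0.2576 - 0.0020*58 + 0.0036*19 + 0.0299*0.6
   = 0.2576 - 0.1160 + 0.0684 + 0.0179
   = 0.2279


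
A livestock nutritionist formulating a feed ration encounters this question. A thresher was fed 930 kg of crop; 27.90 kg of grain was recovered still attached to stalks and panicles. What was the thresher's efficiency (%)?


eta = (total - unthreshed) / total * 100
    = (930 - 27.90) / 930 * 100
    = 902.10 / 930 * 100
    = 97%


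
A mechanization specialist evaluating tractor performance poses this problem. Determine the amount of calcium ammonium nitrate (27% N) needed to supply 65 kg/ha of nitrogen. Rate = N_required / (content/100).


Rate = N_required / (N_content / 100)
     = 65 / (27 / 100)
     = 65 / 0.27
     = 240.74 kg/ha


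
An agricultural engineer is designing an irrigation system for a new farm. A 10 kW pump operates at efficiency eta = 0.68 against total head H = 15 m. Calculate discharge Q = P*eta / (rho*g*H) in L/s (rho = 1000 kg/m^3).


Q = (P * 1000 * eta) / (rho * g * H)
  = (10 * 1000 * 0.68) / (1000 * 9.81 * 15)
  = 6800 / 147150
  = 0.04621 m^3/s = 46.21 L/s


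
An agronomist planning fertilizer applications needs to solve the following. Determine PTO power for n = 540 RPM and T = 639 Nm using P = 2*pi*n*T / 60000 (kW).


P = 2*pi*n*T / 60000
  = 2*pi * 540 * 639 / 60000
  = 2168075.92 / 60000
  = 36.13 kW


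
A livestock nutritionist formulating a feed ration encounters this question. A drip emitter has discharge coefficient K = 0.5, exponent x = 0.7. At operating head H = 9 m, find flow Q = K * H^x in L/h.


Q = K * H^x
  = 0.5 * 9^0.7
  = 0.5 * 4.6555
  = 2.33 L/h


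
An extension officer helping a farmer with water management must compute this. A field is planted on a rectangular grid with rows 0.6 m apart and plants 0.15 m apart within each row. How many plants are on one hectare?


D = 10000 / (row_sp * plant_sp)
  = 10000 / (0.6 * 0.15)
  = 10000 / 0.0900
  = 111111.11 plants/ha


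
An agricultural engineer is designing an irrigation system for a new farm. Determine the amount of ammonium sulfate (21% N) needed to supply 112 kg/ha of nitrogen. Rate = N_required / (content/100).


Rate = N_required / (N_content / 100)
     = 112 / (21 / 100)
     = 112 / 0.21
     = 533.33 kg/ha


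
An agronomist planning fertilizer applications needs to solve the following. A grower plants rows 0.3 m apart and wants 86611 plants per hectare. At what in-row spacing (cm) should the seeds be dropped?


spacing = 10000 / (row_sp * density)
        = 10000 / (0.3 * 86611)
        = 10000 / 25983.30
        = 0.38486 m = 38.49 cm


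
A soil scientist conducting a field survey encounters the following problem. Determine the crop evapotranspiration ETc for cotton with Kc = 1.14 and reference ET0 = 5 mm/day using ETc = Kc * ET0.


ETc = Kc * ET0
    = 1.14 * 5
    = 5.70 mm/day


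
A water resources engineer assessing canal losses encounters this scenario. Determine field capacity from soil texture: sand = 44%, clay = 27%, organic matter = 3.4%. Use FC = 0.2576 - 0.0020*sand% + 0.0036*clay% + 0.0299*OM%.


FC = 0.2576 - 0.0020*44 + 0.0036*27 + 0.0299*3.4
   = 0.2576 - 0.0880 + 0.0972 + 0.1017
   = 0.3685


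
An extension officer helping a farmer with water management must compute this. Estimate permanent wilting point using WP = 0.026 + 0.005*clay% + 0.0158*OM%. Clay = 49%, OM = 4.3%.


WP = 0.026 + 0.005*49 + 0.0158*4.3
   = 0.026 + 0.2450 + 0.0679
   = 0.3389


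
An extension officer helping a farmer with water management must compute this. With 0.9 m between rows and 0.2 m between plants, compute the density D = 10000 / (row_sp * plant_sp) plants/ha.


D = 10000 / (row_sp * plant_sp)
  = 10000 / (0.9 * 0.2)
  = 10000 / 0.1800
  = 55555.56 plants/ha
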